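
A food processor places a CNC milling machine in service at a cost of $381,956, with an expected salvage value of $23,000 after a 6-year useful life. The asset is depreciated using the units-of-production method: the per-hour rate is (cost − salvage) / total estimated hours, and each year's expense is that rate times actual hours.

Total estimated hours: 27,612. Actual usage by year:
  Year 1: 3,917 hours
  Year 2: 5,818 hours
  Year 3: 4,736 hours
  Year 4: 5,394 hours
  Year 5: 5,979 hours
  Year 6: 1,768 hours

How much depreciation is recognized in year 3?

$61,568

Depreciable base = $381,956 − $23,000 = $358,956.
Rate = $358,956 / 27,612 hours = $13 per hour.
Year 1: 3,917 × $13 = $50,921. Book value $331,035.
Year 2: 5,818 × $13 = $75,634. Book value $255,401.
Year 3: 4,736 × $13 = $61,568. Book value $193,833.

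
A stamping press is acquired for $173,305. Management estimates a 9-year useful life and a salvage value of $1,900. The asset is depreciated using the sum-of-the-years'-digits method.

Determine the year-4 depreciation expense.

$22,854

Depreciable base = $173,305 − $1,900 = $171,405.
Sum of the years' digits = 9+8+7+6+5+4+3+2+1 = 45.
Year 1: $171,405 × 9/45 = $34,281. Book value $139,024.
Year 2: $171,405 × 8/45 = $30,472. Book value $108,552.
Year 3: $171,405 × 7/45 = $26,663. Book value $81,889.
Year 4: $171,405 × 6/45 = $22,854. Book value $59,035.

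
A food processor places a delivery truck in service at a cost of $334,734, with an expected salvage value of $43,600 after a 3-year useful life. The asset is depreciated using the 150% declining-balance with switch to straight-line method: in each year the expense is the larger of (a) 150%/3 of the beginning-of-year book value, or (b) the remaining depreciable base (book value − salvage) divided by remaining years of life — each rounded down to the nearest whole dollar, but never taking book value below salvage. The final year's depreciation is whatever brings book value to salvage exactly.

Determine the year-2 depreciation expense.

Depreciable base = $334,734 − $43,600 = $291,134.
Year 1: DB = ⌊$334,734 × 150%/3⌋ = $167,367; SL = ⌊$291,134/3⌋ = $97,044 → take DB $167,367. Book value $167,367.
Year 2: DB = ⌊$167,367 × 150%/3⌋ = $83,683; SL = ⌊$123,767/2⌋ = $61,883 → take DB $83,683. Book value $83,684.

$83,683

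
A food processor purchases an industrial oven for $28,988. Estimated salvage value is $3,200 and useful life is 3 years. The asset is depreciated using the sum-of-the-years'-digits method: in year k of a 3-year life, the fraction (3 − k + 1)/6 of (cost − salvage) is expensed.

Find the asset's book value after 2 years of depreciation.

Depreciable base = $28,988 − $3,200 = $25,788.
Sum of the years' digits = 3+2+1 = 6.
Year 1: $25,788 × 3/6 = $12,894. Book value $16,094.
Year 2: $25,788 × 2/6 = $8,596. Book value $7,498.

$7,498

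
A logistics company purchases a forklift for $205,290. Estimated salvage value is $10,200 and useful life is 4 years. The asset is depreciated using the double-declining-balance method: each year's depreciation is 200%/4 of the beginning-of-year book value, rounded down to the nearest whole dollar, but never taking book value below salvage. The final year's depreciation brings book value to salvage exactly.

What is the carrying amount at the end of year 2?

$51,323

Depreciable base = $205,290 − $10,200 = $195,090.
Year 1: ⌊$205,290 × 200%/4⌋ = $102,645. Book value $102,645.
Year 2: ⌊$102,645 × 200%/4⌋ = $51,322. Book value $51,323.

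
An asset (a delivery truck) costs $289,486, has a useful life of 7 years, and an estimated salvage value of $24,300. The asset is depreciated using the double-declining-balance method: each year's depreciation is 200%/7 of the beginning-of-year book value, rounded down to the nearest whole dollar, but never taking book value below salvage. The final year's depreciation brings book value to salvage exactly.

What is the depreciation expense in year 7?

$14,148

Depreciable base = $289,486 − $24,300 = $265,186.
Year 1: ⌊$289,486 × 200%/7⌋ = $82,710. Book value $206,776.
Year 2: ⌊$206,776 × 200%/7⌋ = $59,078. Book value $147,698.
Year 3: ⌊$147,698 × 200%/7⌋ = $42,199. Book value $105,499.
Year 4: ⌊$105,499 × 200%/7⌋ = $30,142. Book value $75,357.
Year 5: ⌊$75,357 × 200%/7⌋ = $21,530. Book value $53,827.
Year 6: ⌊$53,827 × 200%/7⌋ = $15,379. Book value $38,448.
Year 7 (final): $38,448 − $24,300 = $14,148. Book value $24,300.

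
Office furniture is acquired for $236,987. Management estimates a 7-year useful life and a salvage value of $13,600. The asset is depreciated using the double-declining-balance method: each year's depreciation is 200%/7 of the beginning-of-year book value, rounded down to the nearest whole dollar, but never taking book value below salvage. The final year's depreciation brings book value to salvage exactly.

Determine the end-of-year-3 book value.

$86,367

Depreciable base = $236,987 − $13,600 = $223,387.
Year 1: ⌊$236,987 × 200%/7⌋ = $67,710. Book value $169,277.
Year 2: ⌊$169,277 × 200%/7⌋ = $48,364. Book value $120,913.
Year 3: ⌊$120,913 × 200%/7⌋ = $34,546. Book value $86,367.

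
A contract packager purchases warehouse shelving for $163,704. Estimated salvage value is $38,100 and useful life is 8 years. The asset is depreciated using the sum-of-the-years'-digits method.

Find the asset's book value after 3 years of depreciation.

$90,435

Depreciable base = $163,704 − $38,100 = $125,604.
Sum of the years' digits = 8+7+6+5+4+3+2+1 = 36.
Year 1: $125,604 × 8/36 = $27,912. Book value $135,792.
Year 2: $125,604 × 7/36 = $24,423. Book value $111,369.
Year 3: $125,604 × 6/36 = $20,934. Book value $90,435.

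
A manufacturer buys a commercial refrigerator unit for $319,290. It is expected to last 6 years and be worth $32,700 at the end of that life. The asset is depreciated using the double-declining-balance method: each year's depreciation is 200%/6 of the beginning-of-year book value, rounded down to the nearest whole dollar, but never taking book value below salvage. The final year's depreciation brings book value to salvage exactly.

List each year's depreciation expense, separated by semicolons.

$106,430; $70,953; $47,302; $31,535; $21,023; $9,347

Depreciable base = $319,290 − $32,700 = $286,590.
Year 1: ⌊$319,290 × 200%/6⌋ = $106,430. Book value $212,860.
Year 2: ⌊$212,860 × 200%/6⌋ = $70,953. Book value $141,907.
Year 3: ⌊$141,907 × 200%/6⌋ = $47,302. Book value $94,605.
Year 4: ⌊$94,605 × 200%/6⌋ = $31,535. Book value $63,070.
Year 5: ⌊$63,070 × 200%/6⌋ = $21,023. Book value $42,047.
Year 6 (final): $42,047 − $32,700 = $9,347. Book value $32,700.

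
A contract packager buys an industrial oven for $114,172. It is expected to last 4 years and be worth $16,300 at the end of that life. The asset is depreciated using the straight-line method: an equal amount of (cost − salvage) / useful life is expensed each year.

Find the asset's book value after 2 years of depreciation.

Depreciable base = $114,172 − $16,300 = $97,872.
Annual expense = $97,872 / 4 = $24,468.
End of year 1: book value $89,704.
End of year 2: book value $65,236.

$65,236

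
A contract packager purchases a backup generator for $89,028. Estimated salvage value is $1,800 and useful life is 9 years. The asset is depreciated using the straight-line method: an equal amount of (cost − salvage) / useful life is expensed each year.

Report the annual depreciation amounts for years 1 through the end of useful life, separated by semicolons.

Depreciable base = $89,028 − $1,800 = $87,228.
Annual expense = $87,228 / 9 = $9,692.
End of year 1: book value $79,336.
End of year 2: book value $69,644.
End of year 3: book value $59,952.
End of year 4: book value $50,260.
End of year 5: book value $40,568.
End of year 6: book value $30,876.
End of year 7: book value $21,184.
End of year 8: book value $11,492.
End of year 9: book value $1,800.

$9,692; $9,692; $9,692; $9,692; $9,692; $9,692; $9,692; $9,692; $9,692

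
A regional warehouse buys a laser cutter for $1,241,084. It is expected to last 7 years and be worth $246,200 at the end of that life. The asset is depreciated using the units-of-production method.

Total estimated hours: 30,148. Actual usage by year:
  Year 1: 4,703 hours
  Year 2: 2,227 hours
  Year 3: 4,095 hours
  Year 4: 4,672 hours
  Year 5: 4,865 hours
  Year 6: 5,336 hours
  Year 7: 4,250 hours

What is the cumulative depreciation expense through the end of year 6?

$854,634

Depreciable base = $1,241,084 − $246,200 = $994,884.
Rate = $994,884 / 30,148 hours = $33 per hour.
Year 1: 4,703 × $33 = $155,199. Book value $1,085,885.
Year 2: 2,227 × $33 = $73,491. Book value $1,012,394.
Year 3: 4,095 × $33 = $135,135. Book value $877,259.
Year 4: 4,672 × $33 = $154,176. Book value $723,083.
Year 5: 4,865 × $33 = $160,545. Book value $562,538.
Year 6: 5,336 × $33 = $176,088. Book value $386,450.
Accumulated through year 6 = $1,241,084 − $386,450 = $854,634.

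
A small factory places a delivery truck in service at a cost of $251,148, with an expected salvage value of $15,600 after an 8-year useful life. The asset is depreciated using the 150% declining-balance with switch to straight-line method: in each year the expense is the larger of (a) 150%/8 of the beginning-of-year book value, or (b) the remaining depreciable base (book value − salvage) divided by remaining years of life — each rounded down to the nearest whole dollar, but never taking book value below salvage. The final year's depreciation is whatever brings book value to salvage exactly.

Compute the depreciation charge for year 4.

Depreciable base = $251,148 − $15,600 = $235,548.
Year 1: DB = ⌊$251,148 × 150%/8⌋ = $47,090; SL = ⌊$235,548/8⌋ = $29,443 → take DB $47,090. Book value $204,058.
Year 2: DB = ⌊$204,058 × 150%/8⌋ = $38,260; SL = ⌊$188,458/7⌋ = $26,922 → take DB $38,260. Book value $165,798.
Year 3: DB = ⌊$165,798 × 150%/8⌋ = $31,087; SL = ⌊$150,198/6⌋ = $25,033 → take DB $31,087. Book value $134,711.
Year 4: DB = ⌊$134,711 × 150%/8⌋ = $25,258; SL = ⌊$119,111/5⌋ = $23,822 → take DB $25,258. Book value $109,453.

$25,258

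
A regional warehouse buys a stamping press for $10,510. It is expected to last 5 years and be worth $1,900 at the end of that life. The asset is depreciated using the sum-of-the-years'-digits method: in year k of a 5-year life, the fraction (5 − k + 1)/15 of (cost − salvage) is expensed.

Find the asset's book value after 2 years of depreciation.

$5,344

Depreciable base = $10,510 − $1,900 = $8,610.
Sum of the years' digits = 5+4+3+2+1 = 15.
Year 1: $8,610 × 5/15 = $2,870. Book value $7,640.
Year 2: $8,610 × 4/15 = $2,296. Book value $5,344.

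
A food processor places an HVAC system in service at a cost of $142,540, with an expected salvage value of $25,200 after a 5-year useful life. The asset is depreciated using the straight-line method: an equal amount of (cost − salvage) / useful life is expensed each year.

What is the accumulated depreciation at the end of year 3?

Depreciable base = $142,540 − $25,200 = $117,340.
Annual expense = $117,340 / 5 = $23,468.
End of year 1: book value $119,072.
End of year 2: book value $95,604.
End of year 3: book value $72,136.
Accumulated through year 3 = $142,540 − $72,136 = $70,404.

$70,404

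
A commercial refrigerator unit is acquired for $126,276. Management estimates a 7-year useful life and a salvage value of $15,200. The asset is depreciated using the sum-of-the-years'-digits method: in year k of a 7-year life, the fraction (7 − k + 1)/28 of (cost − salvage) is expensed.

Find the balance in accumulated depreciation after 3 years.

Depreciable base = $126,276 − $15,200 = $111,076.
Sum of the years' digits = 7+6+5+4+3+2+1 = 28.
Year 1: $111,076 × 7/28 = $27,769. Book value $98,507.
Year 2: $111,076 × 6/28 = $23,802. Book value $74,705.
Year 3: $111,076 × 5/28 = $19,835. Book value $54,870.
Accumulated through year 3 = $126,276 − $54,870 = $71,406.

$71,406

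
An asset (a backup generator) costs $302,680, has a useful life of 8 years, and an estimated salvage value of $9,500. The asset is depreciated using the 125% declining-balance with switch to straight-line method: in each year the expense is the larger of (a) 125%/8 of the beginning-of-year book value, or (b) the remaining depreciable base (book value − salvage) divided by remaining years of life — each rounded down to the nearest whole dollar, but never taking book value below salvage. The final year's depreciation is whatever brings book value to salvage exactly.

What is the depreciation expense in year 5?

$34,330

Depreciable base = $302,680 − $9,500 = $293,180.
Year 1: DB = ⌊$302,680 × 125%/8⌋ = $47,293; SL = ⌊$293,180/8⌋ = $36,647 → take DB $47,293. Book value $255,387.
Year 2: DB = ⌊$255,387 × 125%/8⌋ = $39,904; SL = ⌊$245,887/7⌋ = $35,126 → take DB $39,904. Book value $215,483.
Year 3: DB = ⌊$215,483 × 125%/8⌋ = $33,669; SL = ⌊$205,983/6⌋ = $34,330 → take SL $34,330. Book value $181,153.
Year 4: DB = ⌊$181,153 × 125%/8⌋ = $28,305; SL = ⌊$171,653/5⌋ = $34,330 → take SL $34,330. Book value $146,823.
Year 5: DB = ⌊$146,823 × 125%/8⌋ = $22,941; SL = ⌊$137,323/4⌋ = $34,330 → take SL $34,330. Book value $112,493.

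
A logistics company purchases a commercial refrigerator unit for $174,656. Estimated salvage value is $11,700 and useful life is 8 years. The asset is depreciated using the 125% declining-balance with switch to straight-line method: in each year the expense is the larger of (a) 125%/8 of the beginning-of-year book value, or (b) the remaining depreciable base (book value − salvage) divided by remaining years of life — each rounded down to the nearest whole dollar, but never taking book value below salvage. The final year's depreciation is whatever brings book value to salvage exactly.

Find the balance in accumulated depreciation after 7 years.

$144,313

Depreciable base = $174,656 − $11,700 = $162,956.
Year 1: DB = ⌊$174,656 × 125%/8⌋ = $27,290; SL = ⌊$162,956/8⌋ = $20,369 → take DB $27,290. Book value $147,366.
Year 2: DB = ⌊$147,366 × 125%/8⌋ = $23,025; SL = ⌊$135,666/7⌋ = $19,380 → take DB $23,025. Book value $124,341.
Year 3: DB = ⌊$124,341 × 125%/8⌋ = $19,428; SL = ⌊$112,641/6⌋ = $18,773 → take DB $19,428. Book value $104,913.
Year 4: DB = ⌊$104,913 × 125%/8⌋ = $16,392; SL = ⌊$93,213/5⌋ = $18,642 → take SL $18,642. Book value $86,271.
Year 5: DB = ⌊$86,271 × 125%/8⌋ = $13,479; SL = ⌊$74,571/4⌋ = $18,642 → take SL $18,642. Book value $67,629.
Year 6: DB = ⌊$67,629 × 125%/8⌋ = $10,567; SL = ⌊$55,929/3⌋ = $18,643 → take SL $18,643. Book value $48,986.
Year 7: DB = ⌊$48,986 × 125%/8⌋ = $7,654; SL = ⌊$37,286/2⌋ = $18,643 → take SL $18,643. Book value $30,343.
Accumulated through year 7 = $174,656 − $30,343 = $144,313.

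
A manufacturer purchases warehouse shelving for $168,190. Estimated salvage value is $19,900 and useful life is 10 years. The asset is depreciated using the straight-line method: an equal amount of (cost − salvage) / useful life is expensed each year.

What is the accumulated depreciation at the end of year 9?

Depreciable base = $168,190 − $19,900 = $148,290.
Annual expense = $148,290 / 10 = $14,829.
End of year 1: book value $153,361.
End of year 2: book value $138,532.
End of year 3: book value $123,703.
End of year 4: book value $108,874.
End of year 5: book value $94,045.
End of year 6: book value $79,216.
End of year 7: book value $64,387.
End of year 8: book value $49,558.
End of year 9: book value $34,729.
Accumulated through year 9 = $168,190 − $34,729 = $133,461.

$133,461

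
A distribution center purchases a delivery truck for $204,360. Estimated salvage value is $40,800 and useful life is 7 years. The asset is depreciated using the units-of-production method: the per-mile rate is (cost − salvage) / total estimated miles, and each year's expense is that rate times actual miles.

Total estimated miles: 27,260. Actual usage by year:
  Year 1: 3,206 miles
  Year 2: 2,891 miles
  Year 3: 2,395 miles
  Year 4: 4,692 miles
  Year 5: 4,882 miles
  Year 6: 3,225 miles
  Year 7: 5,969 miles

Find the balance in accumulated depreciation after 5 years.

$108,396

Depreciable base = $204,360 − $40,800 = $163,560.
Rate = $163,560 / 27,260 miles = $6 per mile.
Year 1: 3,206 × $6 = $19,236. Book value $185,124.
Year 2: 2,891 × $6 = $17,346. Book value $167,778.
Year 3: 2,395 × $6 = $14,370. Book value $153,408.
Year 4: 4,692 × $6 = $28,152. Book value $125,256.
Year 5: 4,882 × $6 = $29,292. Book value $95,964.
Accumulated through year 5 = $204,360 − $95,964 = $108,396.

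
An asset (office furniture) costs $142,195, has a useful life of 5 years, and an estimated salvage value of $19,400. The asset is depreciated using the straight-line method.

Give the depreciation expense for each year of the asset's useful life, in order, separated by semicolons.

$24,559; $24,559; $24,559; $24,559; $24,559

Depreciable base = $142,195 − $19,400 = $122,795.
Annual expense = $122,795 / 5 = $24,559.
End of year 1: book value $117,636.
End of year 2: book value $93,077.
End of year 3: book value $68,518.
End of year 4: book value $43,959.
End of year 5: book value $19,400.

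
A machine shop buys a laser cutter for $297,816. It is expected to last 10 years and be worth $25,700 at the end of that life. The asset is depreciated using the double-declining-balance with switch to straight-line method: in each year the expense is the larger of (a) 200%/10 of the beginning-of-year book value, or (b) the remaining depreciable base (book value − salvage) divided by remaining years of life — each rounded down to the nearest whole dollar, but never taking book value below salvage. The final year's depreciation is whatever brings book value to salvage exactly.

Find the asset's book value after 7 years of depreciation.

Depreciable base = $297,816 − $25,700 = $272,116.
Year 1: DB = ⌊$297,816 × 200%/10⌋ = $59,563; SL = ⌊$272,116/10⌋ = $27,211 → take DB $59,563. Book value $238,253.
Year 2: DB = ⌊$238,253 × 200%/10⌋ = $47,650; SL = ⌊$212,553/9⌋ = $23,617 → take DB $47,650. Book value $190,603.
Year 3: DB = ⌊$190,603 × 200%/10⌋ = $38,120; SL = ⌊$164,903/8⌋ = $20,612 → take DB $38,120. Book value $152,483.
Year 4: DB = ⌊$152,483 × 200%/10⌋ = $30,496; SL = ⌊$126,783/7⌋ = $18,111 → take DB $30,496. Book value $121,987.
Year 5: DB = ⌊$121,987 × 200%/10⌋ = $24,397; SL = ⌊$96,287/6⌋ = $16,047 → take DB $24,397. Book value $97,590.
Year 6: DB = ⌊$97,590 × 200%/10⌋ = $19,518; SL = ⌊$71,890/5⌋ = $14,378 → take DB $19,518. Book value $78,072.
Year 7: DB = ⌊$78,072 × 200%/10⌋ = $15,614; SL = ⌊$52,372/4⌋ = $13,093 → take DB $15,614. Book value $62,458.

$62,458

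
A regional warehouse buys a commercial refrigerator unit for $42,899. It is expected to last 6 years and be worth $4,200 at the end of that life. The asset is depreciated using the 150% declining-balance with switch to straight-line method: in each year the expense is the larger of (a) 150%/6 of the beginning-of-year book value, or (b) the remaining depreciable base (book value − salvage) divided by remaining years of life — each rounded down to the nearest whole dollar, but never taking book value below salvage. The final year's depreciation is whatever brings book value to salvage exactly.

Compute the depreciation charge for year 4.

$4,633

Depreciable base = $42,899 − $4,200 = $38,699.
Year 1: DB = ⌊$42,899 × 150%/6⌋ = $10,724; SL = ⌊$38,699/6⌋ = $6,449 → take DB $10,724. Book value $32,175.
Year 2: DB = ⌊$32,175 × 150%/6⌋ = $8,043; SL = ⌊$27,975/5⌋ = $5,595 → take DB $8,043. Book value $24,132.
Year 3: DB = ⌊$24,132 × 150%/6⌋ = $6,033; SL = ⌊$19,932/4⌋ = $4,983 → take DB $6,033. Book value $18,099.
Year 4: DB = ⌊$18,099 × 150%/6⌋ = $4,524; SL = ⌊$13,899/3⌋ = $4,633 → take SL $4,633. Book value $13,466.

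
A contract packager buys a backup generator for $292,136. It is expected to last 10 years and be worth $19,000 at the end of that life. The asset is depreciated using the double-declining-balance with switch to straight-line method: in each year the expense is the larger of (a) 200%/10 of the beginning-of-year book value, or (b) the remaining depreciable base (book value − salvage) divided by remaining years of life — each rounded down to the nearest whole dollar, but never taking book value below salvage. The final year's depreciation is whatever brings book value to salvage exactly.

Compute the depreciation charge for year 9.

$14,089

Depreciable base = $292,136 − $19,000 = $273,136.
Year 1: DB = ⌊$292,136 × 200%/10⌋ = $58,427; SL = ⌊$273,136/10⌋ = $27,313 → take DB $58,427. Book value $233,709.
Year 2: DB = ⌊$233,709 × 200%/10⌋ = $46,741; SL = ⌊$214,709/9⌋ = $23,856 → take DB $46,741. Book value $186,968.
Year 3: DB = ⌊$186,968 × 200%/10⌋ = $37,393; SL = ⌊$167,968/8⌋ = $20,996 → take DB $37,393. Book value $149,575.
Year 4: DB = ⌊$149,575 × 200%/10⌋ = $29,915; SL = ⌊$130,575/7⌋ = $18,653 → take DB $29,915. Book value $119,660.
Year 5: DB = ⌊$119,660 × 200%/10⌋ = $23,932; SL = ⌊$100,660/6⌋ = $16,776 → take DB $23,932. Book value $95,728.
Year 6: DB = ⌊$95,728 × 200%/10⌋ = $19,145; SL = ⌊$76,728/5⌋ = $15,345 → take DB $19,145. Book value $76,583.
Year 7: DB = ⌊$76,583 × 200%/10⌋ = $15,316; SL = ⌊$57,583/4⌋ = $14,395 → take DB $15,316. Book value $61,267.
Year 8: DB = ⌊$61,267 × 200%/10⌋ = $12,253; SL = ⌊$42,267/3⌋ = $14,089 → take SL $14,089. Book value $47,178.
Year 9: DB = ⌊$47,178 × 200%/10⌋ = $9,435; SL = ⌊$28,178/2⌋ = $14,089 → take SL $14,089. Book value $33,089.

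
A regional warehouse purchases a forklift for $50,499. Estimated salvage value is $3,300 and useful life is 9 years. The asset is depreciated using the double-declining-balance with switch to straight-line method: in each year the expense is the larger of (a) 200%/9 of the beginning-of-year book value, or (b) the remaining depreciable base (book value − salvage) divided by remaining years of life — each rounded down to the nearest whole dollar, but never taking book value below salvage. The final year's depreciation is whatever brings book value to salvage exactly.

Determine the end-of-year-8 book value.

$5,927

Depreciable base = $50,499 − $3,300 = $47,199.
Year 1: DB = ⌊$50,499 × 200%/9⌋ = $11,222; SL = ⌊$47,199/9⌋ = $5,244 → take DB $11,222. Book value $39,277.
Year 2: DB = ⌊$39,277 × 200%/9⌋ = $8,728; SL = ⌊$35,977/8⌋ = $4,497 → take DB $8,728. Book value $30,549.
Year 3: DB = ⌊$30,549 × 200%/9⌋ = $6,788; SL = ⌊$27,249/7⌋ = $3,892 → take DB $6,788. Book value $23,761.
Year 4: DB = ⌊$23,761 × 200%/9⌋ = $5,280; SL = ⌊$20,461/6⌋ = $3,410 → take DB $5,280. Book value $18,481.
Year 5: DB = ⌊$18,481 × 200%/9⌋ = $4,106; SL = ⌊$15,181/5⌋ = $3,036 → take DB $4,106. Book value $14,375.
Year 6: DB = ⌊$14,375 × 200%/9⌋ = $3,194; SL = ⌊$11,075/4⌋ = $2,768 → take DB $3,194. Book value $11,181.
Year 7: DB = ⌊$11,181 × 200%/9⌋ = $2,484; SL = ⌊$7,881/3⌋ = $2,627 → take SL $2,627. Book value $8,554.
Year 8: DB = ⌊$8,554 × 200%/9⌋ = $1,900; SL = ⌊$5,254/2⌋ = $2,627 → take SL $2,627. Book value $5,927.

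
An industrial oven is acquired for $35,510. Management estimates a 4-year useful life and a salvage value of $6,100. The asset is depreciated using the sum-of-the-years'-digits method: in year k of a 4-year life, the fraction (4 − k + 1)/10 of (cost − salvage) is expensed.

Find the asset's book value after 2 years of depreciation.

$14,923

Depreciable base = $35,510 − $6,100 = $29,410.
Sum of the years' digits = 4+3+2+1 = 10.
Year 1: $29,410 × 4/10 = $11,764. Book value $23,746.
Year 2: $29,410 × 3/10 = $8,823. Book value $14,923.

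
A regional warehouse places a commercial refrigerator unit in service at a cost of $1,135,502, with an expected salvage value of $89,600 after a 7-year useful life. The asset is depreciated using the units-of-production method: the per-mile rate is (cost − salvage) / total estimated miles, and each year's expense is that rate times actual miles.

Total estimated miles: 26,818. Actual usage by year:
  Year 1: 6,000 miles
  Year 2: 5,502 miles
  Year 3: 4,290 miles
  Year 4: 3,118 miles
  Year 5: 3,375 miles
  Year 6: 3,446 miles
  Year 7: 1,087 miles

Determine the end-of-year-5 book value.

$266,387

Depreciable base = $1,135,502 − $89,600 = $1,045,902.
Rate = $1,045,902 / 26,818 miles = $39 per mile.
Year 1: 6,000 × $39 = $234,000. Book value $901,502.
Year 2: 5,502 × $39 = $214,578. Book value $686,924.
Year 3: 4,290 × $39 = $167,310. Book value $519,614.
Year 4: 3,118 × $39 = $121,602. Book value $398,012.
Year 5: 3,375 × $39 = $131,625. Book value $266,387.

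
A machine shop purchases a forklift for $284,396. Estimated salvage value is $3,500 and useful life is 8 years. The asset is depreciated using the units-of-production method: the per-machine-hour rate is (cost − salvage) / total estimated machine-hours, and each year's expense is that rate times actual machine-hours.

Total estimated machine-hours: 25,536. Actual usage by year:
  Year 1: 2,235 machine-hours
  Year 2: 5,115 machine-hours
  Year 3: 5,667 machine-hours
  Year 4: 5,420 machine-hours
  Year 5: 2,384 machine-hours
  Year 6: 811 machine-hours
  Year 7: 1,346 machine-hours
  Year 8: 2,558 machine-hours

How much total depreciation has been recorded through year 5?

$229,031

Depreciable base = $284,396 − $3,500 = $280,896.
Rate = $280,896 / 25,536 machine-hours = $11 per machine-hour.
Year 1: 2,235 × $11 = $24,585. Book value $259,811.
Year 2: 5,115 × $11 = $56,265. Book value $203,546.
Year 3: 5,667 × $11 = $62,337. Book value $141,209.
Year 4: 5,420 × $11 = $59,620. Book value $81,589.
Year 5: 2,384 × $11 = $26,224. Book value $55,365.
Accumulated through year 5 = $284,396 − $55,365 = $229,031.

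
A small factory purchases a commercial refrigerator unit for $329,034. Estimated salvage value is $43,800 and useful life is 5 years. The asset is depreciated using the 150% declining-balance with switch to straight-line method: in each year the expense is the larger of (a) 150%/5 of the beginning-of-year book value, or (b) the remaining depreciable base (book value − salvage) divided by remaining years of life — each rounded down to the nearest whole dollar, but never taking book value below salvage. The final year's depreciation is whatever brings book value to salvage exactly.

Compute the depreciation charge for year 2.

Depreciable base = $329,034 − $43,800 = $285,234.
Year 1: DB = ⌊$329,034 × 150%/5⌋ = $98,710; SL = ⌊$285,234/5⌋ = $57,046 → take DB $98,710. Book value $230,324.
Year 2: DB = ⌊$230,324 × 150%/5⌋ = $69,097; SL = ⌊$186,524/4⌋ = $46,631 → take DB $69,097. Book value $161,227.

$69,097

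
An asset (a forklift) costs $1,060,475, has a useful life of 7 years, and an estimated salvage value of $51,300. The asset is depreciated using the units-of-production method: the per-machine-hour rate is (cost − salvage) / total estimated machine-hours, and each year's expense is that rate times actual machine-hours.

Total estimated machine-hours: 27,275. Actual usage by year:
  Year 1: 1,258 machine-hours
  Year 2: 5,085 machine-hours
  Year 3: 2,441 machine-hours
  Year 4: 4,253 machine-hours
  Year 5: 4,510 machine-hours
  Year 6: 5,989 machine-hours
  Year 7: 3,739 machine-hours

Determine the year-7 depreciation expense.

$138,343

Depreciable base = $1,060,475 − $51,300 = $1,009,175.
Rate = $1,009,175 / 27,275 machine-hours = $37 per machine-hour.
Year 1: 1,258 × $37 = $46,546. Book value $1,013,929.
Year 2: 5,085 × $37 = $188,145. Book value $825,784.
Year 3: 2,441 × $37 = $90,317. Book value $735,467.
Year 4: 4,253 × $37 = $157,361. Book value $578,106.
Year 5: 4,510 × $37 = $166,870. Book value $411,236.
Year 6: 5,989 × $37 = $221,593. Book value $189,643.
Year 7: 3,739 × $37 = $138,343. Book value $51,300.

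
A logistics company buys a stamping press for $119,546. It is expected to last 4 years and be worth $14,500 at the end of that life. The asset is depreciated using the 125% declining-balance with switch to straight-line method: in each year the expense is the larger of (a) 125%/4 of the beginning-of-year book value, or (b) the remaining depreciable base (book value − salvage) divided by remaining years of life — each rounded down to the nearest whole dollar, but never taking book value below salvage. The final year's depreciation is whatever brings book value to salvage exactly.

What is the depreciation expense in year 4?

$21,003

Depreciable base = $119,546 − $14,500 = $105,046.
Year 1: DB = ⌊$119,546 × 125%/4⌋ = $37,358; SL = ⌊$105,046/4⌋ = $26,261 → take DB $37,358. Book value $82,188.
Year 2: DB = ⌊$82,188 × 125%/4⌋ = $25,683; SL = ⌊$67,688/3⌋ = $22,562 → take DB $25,683. Book value $56,505.
Year 3: DB = ⌊$56,505 × 125%/4⌋ = $17,657; SL = ⌊$42,005/2⌋ = $21,002 → take SL $21,002. Book value $35,503.
Year 4 (final): $35,503 − $14,500 = $21,003. Book value $14,500.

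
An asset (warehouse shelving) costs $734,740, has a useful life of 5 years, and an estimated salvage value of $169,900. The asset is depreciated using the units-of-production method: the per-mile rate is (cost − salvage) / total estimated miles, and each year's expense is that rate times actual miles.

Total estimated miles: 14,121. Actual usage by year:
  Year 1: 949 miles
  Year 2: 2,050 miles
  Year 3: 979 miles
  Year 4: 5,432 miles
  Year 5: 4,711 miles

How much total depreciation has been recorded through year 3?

Depreciable base = $734,740 − $169,900 = $564,840.
Rate = $564,840 / 14,121 miles = $40 per mile.
Year 1: 949 × $40 = $37,960. Book value $696,780.
Year 2: 2,050 × $40 = $82,000. Book value $614,780.
Year 3: 979 × $40 = $39,160. Book value $575,620.
Accumulated through year 3 = $734,740 − $575,620 = $159,120.

$159,120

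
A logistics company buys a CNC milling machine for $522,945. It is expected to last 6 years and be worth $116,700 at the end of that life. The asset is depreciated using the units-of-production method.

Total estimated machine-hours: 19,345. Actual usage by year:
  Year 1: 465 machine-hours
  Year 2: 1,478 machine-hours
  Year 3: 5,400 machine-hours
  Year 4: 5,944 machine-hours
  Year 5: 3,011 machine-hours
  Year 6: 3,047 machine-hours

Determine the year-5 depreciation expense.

Depreciable base = $522,945 − $116,700 = $406,245.
Rate = $406,245 / 19,345 machine-hours = $21 per machine-hour.
Year 1: 465 × $21 = $9,765. Book value $513,180.
Year 2: 1,478 × $21 = $31,038. Book value $482,142.
Year 3: 5,400 × $21 = $113,400. Book value $368,742.
Year 4: 5,944 × $21 = $124,824. Book value $243,918.
Year 5: 3,011 × $21 = $63,231. Book value $180,687.

$63,231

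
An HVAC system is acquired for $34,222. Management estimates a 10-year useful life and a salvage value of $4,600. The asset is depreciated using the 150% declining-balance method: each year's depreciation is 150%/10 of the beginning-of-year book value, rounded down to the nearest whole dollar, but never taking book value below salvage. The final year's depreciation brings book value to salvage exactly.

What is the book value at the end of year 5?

$15,187

Depreciable base = $34,222 − $4,600 = $29,622.
Year 1: ⌊$34,222 × 150%/10⌋ = $5,133. Book value $29,089.
Year 2: ⌊$29,089 × 150%/10⌋ = $4,363. Book value $24,726.
Year 3: ⌊$24,726 × 150%/10⌋ = $3,708. Book value $21,018.
Year 4: ⌊$21,018 × 150%/10⌋ = $3,152. Book value $17,866.
Year 5: ⌊$17,866 × 150%/10⌋ = $2,679. Book value $15,187.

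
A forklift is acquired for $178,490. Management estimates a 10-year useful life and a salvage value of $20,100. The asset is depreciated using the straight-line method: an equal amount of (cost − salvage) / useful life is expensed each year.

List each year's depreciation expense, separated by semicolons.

$15,839; $15,839; $15,839; $15,839; $15,839; $15,839; $15,839; $15,839; $15,839; $15,839

Depreciable base = $178,490 − $20,100 = $158,390.
Annual expense = $158,390 / 10 = $15,839.
End of year 1: book value $162,651.
End of year 2: book value $146,812.
End of year 3: book value $130,973.
End of year 4: book value $115,134.
End of year 5: book value $99,295.
End of year 6: book value $83,456.
End of year 7: book value $67,617.
End of year 8: book value $51,778.
End of year 9: book value $35,939.
End of year 10: book value $20,100.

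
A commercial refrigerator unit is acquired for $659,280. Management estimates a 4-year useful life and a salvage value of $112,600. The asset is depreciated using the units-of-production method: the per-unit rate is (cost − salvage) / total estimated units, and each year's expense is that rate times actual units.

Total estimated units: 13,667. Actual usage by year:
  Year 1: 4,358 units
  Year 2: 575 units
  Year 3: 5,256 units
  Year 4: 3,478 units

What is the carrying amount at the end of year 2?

Depreciable base = $659,280 − $112,600 = $546,680.
Rate = $546,680 / 13,667 units = $40 per unit.
Year 1: 4,358 × $40 = $174,320. Book value $484,960.
Year 2: 575 × $40 = $23,000. Book value $461,960.

$461,960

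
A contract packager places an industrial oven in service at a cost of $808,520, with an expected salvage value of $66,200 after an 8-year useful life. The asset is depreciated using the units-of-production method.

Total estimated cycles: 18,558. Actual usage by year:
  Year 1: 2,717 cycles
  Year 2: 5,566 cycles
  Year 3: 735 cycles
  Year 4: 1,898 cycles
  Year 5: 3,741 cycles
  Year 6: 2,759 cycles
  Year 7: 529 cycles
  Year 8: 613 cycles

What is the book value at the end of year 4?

Depreciable base = $808,520 − $66,200 = $742,320.
Rate = $742,320 / 18,558 cycles = $40 per cycle.
Year 1: 2,717 × $40 = $108,680. Book value $699,840.
Year 2: 5,566 × $40 = $222,640. Book value $477,200.
Year 3: 735 × $40 = $29,400. Book value $447,800.
Year 4: 1,898 × $40 = $75,920. Book value $371,880.

$371,880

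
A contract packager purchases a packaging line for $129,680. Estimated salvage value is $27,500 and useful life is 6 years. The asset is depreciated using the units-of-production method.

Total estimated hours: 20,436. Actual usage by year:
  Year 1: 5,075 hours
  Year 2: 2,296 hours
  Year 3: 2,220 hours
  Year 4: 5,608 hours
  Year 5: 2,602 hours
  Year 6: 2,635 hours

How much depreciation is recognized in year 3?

Depreciable base = $129,680 − $27,500 = $102,180.
Rate = $102,180 / 20,436 hours = $5 per hour.
Year 1: 5,075 × $5 = $25,375. Book value $104,305.
Year 2: 2,296 × $5 = $11,480. Book value $92,825.
Year 3: 2,220 × $5 = $11,100. Book value $81,725.

$11,100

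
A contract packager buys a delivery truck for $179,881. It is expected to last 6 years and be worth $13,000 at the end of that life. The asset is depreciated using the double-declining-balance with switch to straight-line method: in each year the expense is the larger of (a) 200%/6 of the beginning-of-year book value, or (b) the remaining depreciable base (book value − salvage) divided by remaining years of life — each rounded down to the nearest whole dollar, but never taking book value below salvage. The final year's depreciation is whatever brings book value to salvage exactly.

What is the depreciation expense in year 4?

Depreciable base = $179,881 − $13,000 = $166,881.
Year 1: DB = ⌊$179,881 × 200%/6⌋ = $59,960; SL = ⌊$166,881/6⌋ = $27,813 → take DB $59,960. Book value $119,921.
Year 2: DB = ⌊$119,921 × 200%/6⌋ = $39,973; SL = ⌊$106,921/5⌋ = $21,384 → take DB $39,973. Book value $79,948.
Year 3: DB = ⌊$79,948 × 200%/6⌋ = $26,649; SL = ⌊$66,948/4⌋ = $16,737 → take DB $26,649. Book value $53,299.
Year 4: DB = ⌊$53,299 × 200%/6⌋ = $17,766; SL = ⌊$40,299/3⌋ = $13,433 → take DB $17,766. Book value $35,533.

$17,766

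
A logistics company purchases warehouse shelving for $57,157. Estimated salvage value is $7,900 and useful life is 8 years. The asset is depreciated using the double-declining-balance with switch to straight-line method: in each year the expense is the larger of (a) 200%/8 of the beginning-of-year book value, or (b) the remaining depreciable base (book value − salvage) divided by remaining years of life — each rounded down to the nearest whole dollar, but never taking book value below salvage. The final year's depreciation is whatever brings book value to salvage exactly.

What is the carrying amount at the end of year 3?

Depreciable base = $57,157 − $7,900 = $49,257.
Year 1: DB = ⌊$57,157 × 200%/8⌋ = $14,289; SL = ⌊$49,257/8⌋ = $6,157 → take DB $14,289. Book value $42,868.
Year 2: DB = ⌊$42,868 × 200%/8⌋ = $10,717; SL = ⌊$34,968/7⌋ = $4,995 → take DB $10,717. Book value $32,151.
Year 3: DB = ⌊$32,151 × 200%/8⌋ = $8,037; SL = ⌊$24,251/6⌋ = $4,041 → take DB $8,037. Book value $24,114.

$24,114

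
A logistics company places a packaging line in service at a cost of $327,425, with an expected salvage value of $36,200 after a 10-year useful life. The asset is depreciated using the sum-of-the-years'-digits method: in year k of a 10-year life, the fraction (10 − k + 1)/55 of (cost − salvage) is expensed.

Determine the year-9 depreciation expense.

$10,590

Depreciable base = $327,425 − $36,200 = $291,225.
Sum of the years' digits = 10+9+8+7+6+5+4+3+2+1 = 55.
Year 1: $291,225 × 10/55 = $52,950. Book value $274,475.
Year 2: $291,225 × 9/55 = $47,655. Book value $226,820.
Year 3: $291,225 × 8/55 = $42,360. Book value $184,460.
Year 4: $291,225 × 7/55 = $37,065. Book value $147,395.
Year 5: $291,225 × 6/55 = $31,770. Book value $115,625.
Year 6: $291,225 × 5/55 = $26,475. Book value $89,150.
Year 7: $291,225 × 4/55 = $21,180. Book value $67,970.
Year 8: $291,225 × 3/55 = $15,885. Book value $52,085.
Year 9: $291,225 × 2/55 = $10,590. Book value $41,495.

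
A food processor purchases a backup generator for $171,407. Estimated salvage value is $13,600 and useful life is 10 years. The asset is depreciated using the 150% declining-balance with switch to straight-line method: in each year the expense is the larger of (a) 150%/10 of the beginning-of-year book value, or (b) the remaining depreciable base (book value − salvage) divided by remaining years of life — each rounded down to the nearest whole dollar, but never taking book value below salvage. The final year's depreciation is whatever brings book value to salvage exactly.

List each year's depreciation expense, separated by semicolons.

$25,711; $21,854; $18,576; $15,789; $13,421; $12,491; $12,491; $12,491; $12,491; $12,492

Depreciable base = $171,407 − $13,600 = $157,807.
Year 1: DB = ⌊$171,407 × 150%/10⌋ = $25,711; SL = ⌊$157,807/10⌋ = $15,780 → take DB $25,711. Book value $145,696.
Year 2: DB = ⌊$145,696 × 150%/10⌋ = $21,854; SL = ⌊$132,096/9⌋ = $14,677 → take DB $21,854. Book value $123,842.
Year 3: DB = ⌊$123,842 × 150%/10⌋ = $18,576; SL = ⌊$110,242/8⌋ = $13,780 → take DB $18,576. Book value $105,266.
Year 4: DB = ⌊$105,266 × 150%/10⌋ = $15,789; SL = ⌊$91,666/7⌋ = $13,095 → take DB $15,789. Book value $89,477.
Year 5: DB = ⌊$89,477 × 150%/10⌋ = $13,421; SL = ⌊$75,877/6⌋ = $12,646 → take DB $13,421. Book value $76,056.
Year 6: DB = ⌊$76,056 × 150%/10⌋ = $11,408; SL = ⌊$62,456/5⌋ = $12,491 → take SL $12,491. Book value $63,565.
Year 7: DB = ⌊$63,565 × 150%/10⌋ = $9,534; SL = ⌊$49,965/4⌋ = $12,491 → take SL $12,491. Book value $51,074.
Year 8: DB = ⌊$51,074 × 150%/10⌋ = $7,661; SL = ⌊$37,474/3⌋ = $12,491 → take SL $12,491. Book value $38,583.
Year 9: DB = ⌊$38,583 × 150%/10⌋ = $5,787; SL = ⌊$24,983/2⌋ = $12,491 → take SL $12,491. Book value $26,092.
Year 10 (final): $26,092 − $13,600 = $12,492. Book value $13,600.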